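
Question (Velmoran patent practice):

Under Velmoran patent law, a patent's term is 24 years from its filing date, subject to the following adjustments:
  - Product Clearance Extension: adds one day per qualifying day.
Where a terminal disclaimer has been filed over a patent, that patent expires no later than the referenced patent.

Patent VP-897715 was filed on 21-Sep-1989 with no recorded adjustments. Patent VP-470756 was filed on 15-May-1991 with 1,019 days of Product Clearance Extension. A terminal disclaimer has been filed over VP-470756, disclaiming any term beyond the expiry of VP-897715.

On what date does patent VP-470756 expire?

Natural term of VP-470756:
  Base: filing + 24 years → 15 May 2015.
  Product Clearance Extension: +1019 days → 27 February 2018.
Expiry of referenced patent VP-897715:
  Base: filing + 24 years → 21 September 2013.
Terminal disclaimer: VP-470756 expires on the earlier of 27 February 2018 and 21 September 2013.

2013-09-21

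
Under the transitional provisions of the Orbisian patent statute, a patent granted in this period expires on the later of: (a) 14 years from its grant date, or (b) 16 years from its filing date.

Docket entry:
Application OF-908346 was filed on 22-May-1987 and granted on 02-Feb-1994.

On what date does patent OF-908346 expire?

2008-02-02

(a) grant + 14 years → 2 February 2008.
(b) filing + 16 years → 22 May 2003.
Later of the two: 2 February 2008.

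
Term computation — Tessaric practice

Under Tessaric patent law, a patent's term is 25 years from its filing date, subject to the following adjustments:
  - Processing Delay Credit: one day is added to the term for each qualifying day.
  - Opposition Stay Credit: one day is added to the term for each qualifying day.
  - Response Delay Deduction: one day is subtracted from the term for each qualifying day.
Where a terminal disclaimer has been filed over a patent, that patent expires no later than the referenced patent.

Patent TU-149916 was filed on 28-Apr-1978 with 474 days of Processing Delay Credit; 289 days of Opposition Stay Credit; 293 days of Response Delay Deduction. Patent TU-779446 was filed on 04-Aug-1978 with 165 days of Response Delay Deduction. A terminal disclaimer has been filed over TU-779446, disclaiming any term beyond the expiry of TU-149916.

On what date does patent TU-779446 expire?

Natural term of TU-779446:
  Base: filing + 25 years → 4 August 2003.
  Response Delay Deduction: −165 days → 20 February 2003.
Expiry of referenced patent TU-149916:
  Base: filing + 25 years → 28 April 2003.
  Processing Delay Credit: +474 days → 14 August 2004.
  Opposition Stay Credit: +289 days → 30 May 2005.
  Response Delay Deduction: −293 days → 10 August 2004.
Terminal disclaimer: TU-779446 expires on the earlier of 20 February 2003 and 10 August 2004.

2003-02-20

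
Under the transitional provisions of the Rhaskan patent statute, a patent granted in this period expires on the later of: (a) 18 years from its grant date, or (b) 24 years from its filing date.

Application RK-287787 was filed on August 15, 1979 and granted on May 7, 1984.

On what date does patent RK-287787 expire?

2003-08-15

(a) grant + 18 years → 7 May 2002.
(b) filing + 24 years → 15 August 2003.
Later of the two: 15 August 2003.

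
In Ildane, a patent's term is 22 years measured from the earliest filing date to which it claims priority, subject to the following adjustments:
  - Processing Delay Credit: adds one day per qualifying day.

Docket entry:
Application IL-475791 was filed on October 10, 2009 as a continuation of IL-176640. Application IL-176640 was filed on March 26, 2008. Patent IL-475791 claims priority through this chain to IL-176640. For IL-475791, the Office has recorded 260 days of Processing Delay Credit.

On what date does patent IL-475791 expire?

Earliest priority filing: 26 March 2008.
Base term: 26 March 2008 + 22 years → 26 March 2030.
Processing Delay Credit: +260 days → 11 December 2030.

2030-12-11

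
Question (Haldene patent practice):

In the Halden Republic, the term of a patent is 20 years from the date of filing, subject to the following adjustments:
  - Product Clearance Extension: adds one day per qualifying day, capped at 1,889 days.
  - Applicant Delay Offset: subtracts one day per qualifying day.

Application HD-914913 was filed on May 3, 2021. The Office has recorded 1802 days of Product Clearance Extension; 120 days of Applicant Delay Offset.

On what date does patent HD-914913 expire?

Base term: filing date + 20 years → 3 May 2041.
Product Clearance Extension: 1802 days (within the 1889-day cap) → +1802 days → 9 April 2046.
Applicant Delay Offset: −120 days → 10 December 2045.

2045-12-10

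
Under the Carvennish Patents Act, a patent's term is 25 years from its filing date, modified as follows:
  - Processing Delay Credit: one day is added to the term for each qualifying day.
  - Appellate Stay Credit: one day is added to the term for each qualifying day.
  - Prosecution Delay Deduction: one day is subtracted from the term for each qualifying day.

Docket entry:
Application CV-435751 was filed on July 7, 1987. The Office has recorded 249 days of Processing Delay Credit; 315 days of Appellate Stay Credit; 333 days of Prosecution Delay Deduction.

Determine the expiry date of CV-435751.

February 23, 2013

Base term: filing date + 25 years → 7 July 2012.
Processing Delay Credit: +249 days → 13 March 2013.
Appellate Stay Credit: +315 days → 22 January 2014.
Prosecution Delay Deduction: −333 days → 23 February 2013.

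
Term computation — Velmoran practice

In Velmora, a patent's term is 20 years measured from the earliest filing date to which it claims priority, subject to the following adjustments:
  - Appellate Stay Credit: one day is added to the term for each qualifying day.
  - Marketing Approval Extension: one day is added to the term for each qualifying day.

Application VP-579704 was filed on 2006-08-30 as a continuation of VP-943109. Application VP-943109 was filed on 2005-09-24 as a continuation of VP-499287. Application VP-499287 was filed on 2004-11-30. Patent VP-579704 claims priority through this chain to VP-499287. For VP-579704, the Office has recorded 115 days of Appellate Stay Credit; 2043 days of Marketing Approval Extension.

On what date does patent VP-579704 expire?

2030-10-28

Earliest priority filing: 30 November 2004.
Base term: 30 November 2004 + 20 years → 30 November 2024.
Appellate Stay Credit: +115 days → 25 March 2025.
Marketing Approval Extension: +2043 days → 28 October 2030.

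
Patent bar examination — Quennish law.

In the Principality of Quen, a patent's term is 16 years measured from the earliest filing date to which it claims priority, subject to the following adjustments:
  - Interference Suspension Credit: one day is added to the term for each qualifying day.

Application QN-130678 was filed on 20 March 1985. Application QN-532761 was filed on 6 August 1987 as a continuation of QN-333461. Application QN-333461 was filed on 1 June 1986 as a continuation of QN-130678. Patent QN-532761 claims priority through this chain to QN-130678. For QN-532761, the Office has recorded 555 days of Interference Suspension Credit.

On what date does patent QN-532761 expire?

September 26, 2002

Earliest priority filing: 20 March 1985.
Base term: 20 March 1985 + 16 years → 20 March 2001.
Interference Suspension Credit: +555 days → 26 September 2002.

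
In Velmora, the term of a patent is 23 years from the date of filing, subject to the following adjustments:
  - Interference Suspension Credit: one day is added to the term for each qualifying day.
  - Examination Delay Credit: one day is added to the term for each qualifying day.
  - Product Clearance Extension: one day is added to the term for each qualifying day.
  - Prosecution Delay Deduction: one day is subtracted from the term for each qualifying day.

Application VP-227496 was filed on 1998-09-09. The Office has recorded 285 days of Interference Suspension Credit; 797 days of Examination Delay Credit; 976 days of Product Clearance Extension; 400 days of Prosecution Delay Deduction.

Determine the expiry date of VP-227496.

March 25, 2026

Base term: filing date + 23 years → 9 September 2021.
Interference Suspension Credit: +285 days → 21 June 2022.
Examination Delay Credit: +797 days → 26 August 2024.
Product Clearance Extension: +976 days → 29 April 2027.
Prosecution Delay Deduction: −400 days → 25 March 2026.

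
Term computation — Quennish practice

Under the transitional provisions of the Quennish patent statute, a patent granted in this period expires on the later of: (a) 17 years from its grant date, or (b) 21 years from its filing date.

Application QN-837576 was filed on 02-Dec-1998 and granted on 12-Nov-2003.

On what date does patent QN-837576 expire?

(a) grant + 17 years → 12 November 2020.
(b) filing + 21 years → 2 December 2019.
Later of the two: 12 November 2020.

2020-11-12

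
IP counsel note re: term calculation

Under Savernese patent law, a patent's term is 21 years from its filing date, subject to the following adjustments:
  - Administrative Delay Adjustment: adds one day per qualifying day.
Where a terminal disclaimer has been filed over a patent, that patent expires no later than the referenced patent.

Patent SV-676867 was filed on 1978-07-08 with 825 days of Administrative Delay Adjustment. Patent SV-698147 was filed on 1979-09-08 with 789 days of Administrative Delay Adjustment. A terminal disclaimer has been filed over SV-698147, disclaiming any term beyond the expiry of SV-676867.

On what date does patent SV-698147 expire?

Natural term of SV-698147:
  Base: filing + 21 years → 8 September 2000.
  Administrative Delay Adjustment: +789 days → 6 November 2002.
Expiry of referenced patent SV-676867:
  Base: filing + 21 years → 8 July 1999.
  Administrative Delay Adjustment: +825 days → 10 October 2001.
Terminal disclaimer: SV-698147 expires on the earlier of 6 November 2002 and 10 October 2001.

2001-10-10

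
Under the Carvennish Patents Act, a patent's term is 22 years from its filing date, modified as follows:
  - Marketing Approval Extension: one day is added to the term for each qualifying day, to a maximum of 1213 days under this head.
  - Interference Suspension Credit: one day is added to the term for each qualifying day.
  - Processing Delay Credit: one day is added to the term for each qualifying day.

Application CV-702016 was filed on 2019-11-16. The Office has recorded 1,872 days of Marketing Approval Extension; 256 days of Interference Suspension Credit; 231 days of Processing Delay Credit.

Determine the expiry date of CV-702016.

July 13, 2046

Base term: filing date + 22 years → 16 November 2041.
Marketing Approval Extension: 1872 days claimed exceeds the 1213-day cap, so +1213 days → 13 March 2045.
Interference Suspension Credit: +256 days → 24 November 2045.
Processing Delay Credit: +231 days → 13 July 2046.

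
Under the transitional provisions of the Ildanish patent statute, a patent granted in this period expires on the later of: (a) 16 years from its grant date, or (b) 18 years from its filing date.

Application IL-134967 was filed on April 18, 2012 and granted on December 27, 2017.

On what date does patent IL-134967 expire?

(a) grant + 16 years → 27 December 2033.
(b) filing + 18 years → 18 April 2030.
Later of the two: 27 December 2033.

December 27, 2033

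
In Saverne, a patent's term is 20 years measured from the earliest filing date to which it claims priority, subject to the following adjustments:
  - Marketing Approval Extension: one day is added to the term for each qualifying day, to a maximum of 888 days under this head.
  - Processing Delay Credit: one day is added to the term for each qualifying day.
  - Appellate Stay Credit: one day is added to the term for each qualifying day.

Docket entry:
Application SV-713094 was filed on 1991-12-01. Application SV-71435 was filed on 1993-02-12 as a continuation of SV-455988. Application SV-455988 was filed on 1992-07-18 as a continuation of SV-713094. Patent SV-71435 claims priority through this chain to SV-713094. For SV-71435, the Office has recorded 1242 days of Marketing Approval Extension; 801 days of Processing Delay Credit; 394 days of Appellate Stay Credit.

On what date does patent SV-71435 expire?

Earliest priority filing: 1 December 1991.
Base term: 1 December 1991 + 20 years → 1 December 2011.
Marketing Approval Extension: 1242 days claimed exceeds the 888-day cap, so +888 days → 7 May 2014.
Processing Delay Credit: +801 days → 16 July 2016.
Appellate Stay Credit: +394 days → 14 August 2017.

2017-08-14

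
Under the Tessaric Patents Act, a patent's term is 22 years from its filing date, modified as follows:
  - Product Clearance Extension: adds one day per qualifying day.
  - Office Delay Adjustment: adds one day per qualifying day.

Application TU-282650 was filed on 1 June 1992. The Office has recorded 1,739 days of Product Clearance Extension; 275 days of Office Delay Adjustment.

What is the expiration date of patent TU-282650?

Base term: filing date + 22 years → 1 June 2014.
Product Clearance Extension: +1739 days → 6 March 2019.
Office Delay Adjustment: +275 days → 6 December 2019.

December 6, 2019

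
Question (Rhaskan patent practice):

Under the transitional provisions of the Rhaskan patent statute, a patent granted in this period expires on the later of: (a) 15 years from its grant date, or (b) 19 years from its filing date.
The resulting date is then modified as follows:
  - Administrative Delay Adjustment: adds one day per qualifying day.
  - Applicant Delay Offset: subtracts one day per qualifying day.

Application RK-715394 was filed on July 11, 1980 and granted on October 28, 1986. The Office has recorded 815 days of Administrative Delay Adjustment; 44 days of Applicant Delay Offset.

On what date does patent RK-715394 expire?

(a) grant + 15 years → 28 October 2001.
(b) filing + 19 years → 11 July 1999.
Later of the two: 28 October 2001.
Administrative Delay Adjustment: +815 days → 21 January 2004.
Applicant Delay Offset: −44 days → 8 December 2003.

December 8, 2003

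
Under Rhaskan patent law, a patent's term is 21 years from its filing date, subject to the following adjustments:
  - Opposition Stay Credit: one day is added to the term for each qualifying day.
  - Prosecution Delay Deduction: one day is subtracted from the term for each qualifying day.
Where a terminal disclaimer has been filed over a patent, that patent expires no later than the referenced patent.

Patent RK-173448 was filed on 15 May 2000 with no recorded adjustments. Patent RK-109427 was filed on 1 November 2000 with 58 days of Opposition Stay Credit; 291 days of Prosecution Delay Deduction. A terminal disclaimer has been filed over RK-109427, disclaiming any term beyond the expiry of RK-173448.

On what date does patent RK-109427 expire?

March 13, 2021

Natural term of RK-109427:
  Base: filing + 21 years → 1 November 2021.
  Opposition Stay Credit: +58 days → 29 December 2021.
  Prosecution Delay Deduction: −291 days → 13 March 2021.
Expiry of referenced patent RK-173448:
  Base: filing + 21 years → 15 May 2021.
Terminal disclaimer: RK-109427 expires on the earlier of 13 March 2021 and 15 May 2021.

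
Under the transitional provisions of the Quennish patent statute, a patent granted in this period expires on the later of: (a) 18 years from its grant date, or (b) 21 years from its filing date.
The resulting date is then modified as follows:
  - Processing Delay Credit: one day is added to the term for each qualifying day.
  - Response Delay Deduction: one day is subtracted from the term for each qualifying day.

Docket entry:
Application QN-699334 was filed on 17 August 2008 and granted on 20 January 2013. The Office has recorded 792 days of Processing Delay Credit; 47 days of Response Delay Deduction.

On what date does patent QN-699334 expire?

(a) grant + 18 years → 20 January 2031.
(b) filing + 21 years → 17 August 2029.
Later of the two: 20 January 2031.
Processing Delay Credit: +792 days → 22 March 2033.
Response Delay Deduction: −47 days → 3 February 2033.

2033-02-03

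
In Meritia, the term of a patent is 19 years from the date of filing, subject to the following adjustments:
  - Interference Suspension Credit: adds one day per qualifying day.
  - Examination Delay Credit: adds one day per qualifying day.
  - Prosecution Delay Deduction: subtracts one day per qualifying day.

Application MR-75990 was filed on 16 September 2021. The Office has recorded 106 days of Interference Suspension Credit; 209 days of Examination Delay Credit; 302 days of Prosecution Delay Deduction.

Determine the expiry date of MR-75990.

2040-09-29

Base term: filing date + 19 years → 16 September 2040.
Interference Suspension Credit: +106 days → 31 December 2040.
Examination Delay Credit: +209 days → 28 July 2041.
Prosecution Delay Deduction: −302 days → 29 September 2040.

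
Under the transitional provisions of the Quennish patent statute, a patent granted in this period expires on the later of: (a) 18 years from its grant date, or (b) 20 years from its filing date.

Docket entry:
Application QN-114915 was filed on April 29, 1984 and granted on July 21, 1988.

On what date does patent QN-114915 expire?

(a) grant + 18 years → 21 July 2006.
(b) filing + 20 years → 29 April 2004.
Later of the two: 21 July 2006.

2006-07-21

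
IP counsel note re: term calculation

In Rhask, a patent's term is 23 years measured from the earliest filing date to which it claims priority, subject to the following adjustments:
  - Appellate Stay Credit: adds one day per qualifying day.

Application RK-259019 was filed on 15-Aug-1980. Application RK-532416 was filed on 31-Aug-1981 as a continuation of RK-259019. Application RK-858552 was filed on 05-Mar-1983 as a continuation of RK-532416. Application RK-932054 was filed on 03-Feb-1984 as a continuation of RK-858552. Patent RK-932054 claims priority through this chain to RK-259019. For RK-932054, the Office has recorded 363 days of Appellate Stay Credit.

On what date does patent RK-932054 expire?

2004-08-12

Earliest priority filing: 15 August 1980.
Base term: 15 August 1980 + 23 years → 15 August 2003.
Appellate Stay Credit: +363 days → 12 August 2004.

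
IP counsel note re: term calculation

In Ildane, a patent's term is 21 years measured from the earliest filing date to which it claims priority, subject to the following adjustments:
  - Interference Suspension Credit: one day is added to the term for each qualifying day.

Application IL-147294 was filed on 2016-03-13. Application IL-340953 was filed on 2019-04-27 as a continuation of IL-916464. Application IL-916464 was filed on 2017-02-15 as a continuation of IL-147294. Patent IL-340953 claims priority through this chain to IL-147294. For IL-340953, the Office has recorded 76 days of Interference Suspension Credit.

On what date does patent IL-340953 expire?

Earliest priority filing: 13 March 2016.
Base term: 13 March 2016 + 21 years → 13 March 2037.
Interference Suspension Credit: +76 days → 28 May 2037.

2037-05-28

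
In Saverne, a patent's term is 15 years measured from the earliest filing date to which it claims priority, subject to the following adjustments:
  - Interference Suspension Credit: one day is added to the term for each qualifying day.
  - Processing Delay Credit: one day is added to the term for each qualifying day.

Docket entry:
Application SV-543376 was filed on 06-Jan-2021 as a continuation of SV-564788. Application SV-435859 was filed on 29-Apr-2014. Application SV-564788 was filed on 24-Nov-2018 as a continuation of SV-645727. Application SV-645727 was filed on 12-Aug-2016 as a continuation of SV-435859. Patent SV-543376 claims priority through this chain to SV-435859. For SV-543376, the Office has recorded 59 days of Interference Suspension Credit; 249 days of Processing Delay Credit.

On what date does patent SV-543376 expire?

March 3, 2030

Earliest priority filing: 29 April 2014.
Base term: 29 April 2014 + 15 years → 29 April 2029.
Interference Suspension Credit: +59 days → 27 June 2029.
Processing Delay Credit: +249 days → 3 March 2030.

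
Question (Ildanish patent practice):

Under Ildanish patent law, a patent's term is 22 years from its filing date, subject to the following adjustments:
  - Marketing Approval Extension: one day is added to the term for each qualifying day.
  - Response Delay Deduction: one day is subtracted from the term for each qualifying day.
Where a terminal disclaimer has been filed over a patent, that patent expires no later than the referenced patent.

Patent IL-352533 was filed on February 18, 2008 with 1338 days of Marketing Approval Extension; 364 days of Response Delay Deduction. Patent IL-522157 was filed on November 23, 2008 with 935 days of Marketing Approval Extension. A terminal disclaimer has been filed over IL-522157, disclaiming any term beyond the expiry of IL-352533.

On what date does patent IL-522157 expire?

October 19, 2032

Natural term of IL-522157:
  Base: filing + 22 years → 23 November 2030.
  Marketing Approval Extension: +935 days → 15 June 2033.
Expiry of referenced patent IL-352533:
  Base: filing + 22 years → 18 February 2030.
  Marketing Approval Extension: +1338 days → 18 October 2033.
  Response Delay Deduction: −364 days → 19 October 2032.
Terminal disclaimer: IL-522157 expires on the earlier of 15 June 2033 and 19 October 2032.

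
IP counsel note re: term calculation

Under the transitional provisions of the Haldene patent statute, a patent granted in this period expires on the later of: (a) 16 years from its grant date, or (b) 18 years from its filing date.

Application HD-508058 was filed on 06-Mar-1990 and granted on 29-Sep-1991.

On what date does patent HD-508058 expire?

(a) grant + 16 years → 29 September 2007.
(b) filing + 18 years → 6 March 2008.
Later of the two: 6 March 2008.

2008-03-06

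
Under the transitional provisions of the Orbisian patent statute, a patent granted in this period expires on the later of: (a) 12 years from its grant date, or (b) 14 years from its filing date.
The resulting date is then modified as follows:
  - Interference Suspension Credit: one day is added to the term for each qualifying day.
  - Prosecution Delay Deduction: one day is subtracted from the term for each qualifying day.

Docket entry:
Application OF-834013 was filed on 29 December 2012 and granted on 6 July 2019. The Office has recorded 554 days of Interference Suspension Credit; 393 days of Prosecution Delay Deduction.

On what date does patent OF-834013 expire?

2031-12-14

(a) grant + 12 years → 6 July 2031.
(b) filing + 14 years → 29 December 2026.
Later of the two: 6 July 2031.
Interference Suspension Credit: +554 days → 10 January 2033.
Prosecution Delay Deduction: −393 days → 14 December 2031.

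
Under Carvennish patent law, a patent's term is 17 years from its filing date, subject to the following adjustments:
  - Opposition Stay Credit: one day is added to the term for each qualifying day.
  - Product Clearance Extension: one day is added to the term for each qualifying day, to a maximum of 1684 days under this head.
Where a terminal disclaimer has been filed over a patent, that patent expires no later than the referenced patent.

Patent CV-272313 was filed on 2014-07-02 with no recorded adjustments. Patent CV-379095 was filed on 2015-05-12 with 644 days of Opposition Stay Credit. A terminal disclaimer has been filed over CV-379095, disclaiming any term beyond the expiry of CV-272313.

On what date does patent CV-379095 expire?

July 2, 2031

Natural term of CV-379095:
  Base: filing + 17 years → 12 May 2032.
  Opposition Stay Credit: +644 days → 15 February 2034.
Expiry of referenced patent CV-272313:
  Base: filing + 17 years → 2 July 2031.
Terminal disclaimer: CV-379095 expires on the earlier of 15 February 2034 and 2 July 2031.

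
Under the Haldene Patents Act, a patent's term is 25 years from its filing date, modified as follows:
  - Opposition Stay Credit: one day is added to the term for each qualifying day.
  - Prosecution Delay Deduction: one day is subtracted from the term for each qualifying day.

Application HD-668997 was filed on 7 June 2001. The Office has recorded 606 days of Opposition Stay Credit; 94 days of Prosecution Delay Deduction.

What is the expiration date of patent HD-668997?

2027-11-01

Base term: filing date + 25 years → 7 June 2026.
Opposition Stay Credit: +606 days → 3 February 2028.
Prosecution Delay Deduction: −94 days → 1 November 2027.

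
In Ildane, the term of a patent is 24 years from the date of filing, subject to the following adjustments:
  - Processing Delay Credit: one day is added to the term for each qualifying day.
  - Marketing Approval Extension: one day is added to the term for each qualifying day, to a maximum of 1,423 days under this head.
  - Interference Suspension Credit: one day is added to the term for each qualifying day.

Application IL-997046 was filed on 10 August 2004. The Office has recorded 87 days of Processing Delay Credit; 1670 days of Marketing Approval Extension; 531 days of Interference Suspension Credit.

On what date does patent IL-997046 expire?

Base term: filing date + 24 years → 10 August 2028.
Processing Delay Credit: +87 days → 5 November 2028.
Marketing Approval Extension: 1670 days claimed exceeds the 1423-day cap, so +1423 days → 28 September 2032.
Interference Suspension Credit: +531 days → 13 March 2034.

March 13, 2034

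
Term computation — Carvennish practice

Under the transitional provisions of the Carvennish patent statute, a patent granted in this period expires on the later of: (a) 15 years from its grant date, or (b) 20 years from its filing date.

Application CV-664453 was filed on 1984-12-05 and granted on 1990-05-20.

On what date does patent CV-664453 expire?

2005-05-20

(a) grant + 15 years → 20 May 2005.
(b) filing + 20 years → 5 December 2004.
Later of the two: 20 May 2005.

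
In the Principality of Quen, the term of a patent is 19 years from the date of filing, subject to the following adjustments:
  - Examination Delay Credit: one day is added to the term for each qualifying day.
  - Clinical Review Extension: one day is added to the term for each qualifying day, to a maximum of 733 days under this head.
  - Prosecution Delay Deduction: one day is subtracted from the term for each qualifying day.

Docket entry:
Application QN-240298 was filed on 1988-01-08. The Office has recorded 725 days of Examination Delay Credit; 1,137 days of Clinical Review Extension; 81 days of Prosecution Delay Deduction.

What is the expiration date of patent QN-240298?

2010-10-16

Base term: filing date + 19 years → 8 January 2007.
Examination Delay Credit: +725 days → 2 January 2009.
Clinical Review Extension: 1137 days claimed exceeds the 733-day cap, so +733 days → 5 January 2011.
Prosecution Delay Deduction: −81 days → 16 October 2010.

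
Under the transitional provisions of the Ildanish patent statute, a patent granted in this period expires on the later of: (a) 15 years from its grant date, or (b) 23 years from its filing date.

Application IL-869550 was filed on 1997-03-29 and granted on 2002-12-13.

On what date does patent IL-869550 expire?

2020-03-29

(a) grant + 15 years → 13 December 2017.
(b) filing + 23 years → 29 March 2020.
Later of the two: 29 March 2020.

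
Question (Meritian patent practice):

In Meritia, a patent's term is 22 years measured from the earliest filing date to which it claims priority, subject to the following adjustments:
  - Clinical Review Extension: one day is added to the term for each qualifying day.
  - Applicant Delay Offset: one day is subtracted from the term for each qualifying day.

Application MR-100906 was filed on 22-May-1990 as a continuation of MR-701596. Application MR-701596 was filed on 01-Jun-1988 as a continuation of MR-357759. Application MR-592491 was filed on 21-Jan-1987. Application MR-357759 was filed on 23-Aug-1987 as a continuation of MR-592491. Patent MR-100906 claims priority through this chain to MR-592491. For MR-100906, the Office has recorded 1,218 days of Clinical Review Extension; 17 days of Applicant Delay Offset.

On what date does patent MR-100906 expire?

May 6, 2012

Earliest priority filing: 21 January 1987.
Base term: 21 January 1987 + 22 years → 21 January 2009.
Clinical Review Extension: +1218 days → 23 May 2012.
Applicant Delay Offset: −17 days → 6 May 2012.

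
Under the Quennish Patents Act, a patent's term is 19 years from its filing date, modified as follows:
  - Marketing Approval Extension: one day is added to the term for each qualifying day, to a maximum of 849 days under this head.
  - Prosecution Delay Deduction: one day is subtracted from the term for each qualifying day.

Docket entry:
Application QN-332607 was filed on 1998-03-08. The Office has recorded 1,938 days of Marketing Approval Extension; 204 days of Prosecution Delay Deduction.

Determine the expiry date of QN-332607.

2018-12-13

Base term: filing date + 19 years → 8 March 2017.
Marketing Approval Extension: 1938 days claimed exceeds the 849-day cap, so +849 days → 5 July 2019.
Prosecution Delay Deduction: −204 days → 13 December 2018.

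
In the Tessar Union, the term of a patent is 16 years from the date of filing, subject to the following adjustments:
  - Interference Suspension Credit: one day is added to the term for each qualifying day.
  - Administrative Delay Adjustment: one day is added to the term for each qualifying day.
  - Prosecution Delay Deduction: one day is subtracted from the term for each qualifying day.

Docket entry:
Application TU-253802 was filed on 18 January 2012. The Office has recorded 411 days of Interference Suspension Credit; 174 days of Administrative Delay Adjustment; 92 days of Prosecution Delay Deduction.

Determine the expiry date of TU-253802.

Base term: filing date + 16 years → 18 January 2028.
Interference Suspension Credit: +411 days → 4 March 2029.
Administrative Delay Adjustment: +174 days → 25 August 2029.
Prosecution Delay Deduction: −92 days → 25 May 2029.

2029-05-25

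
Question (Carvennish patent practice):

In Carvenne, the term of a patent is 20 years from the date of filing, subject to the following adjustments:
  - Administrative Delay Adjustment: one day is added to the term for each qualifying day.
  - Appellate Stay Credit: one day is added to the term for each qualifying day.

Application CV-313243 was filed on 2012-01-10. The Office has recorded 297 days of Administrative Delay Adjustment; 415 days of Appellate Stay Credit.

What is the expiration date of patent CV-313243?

December 22, 2033

Base term: filing date + 20 years → 10 January 2032.
Administrative Delay Adjustment: +297 days → 2 November 2032.
Appellate Stay Credit: +415 days → 22 December 2033.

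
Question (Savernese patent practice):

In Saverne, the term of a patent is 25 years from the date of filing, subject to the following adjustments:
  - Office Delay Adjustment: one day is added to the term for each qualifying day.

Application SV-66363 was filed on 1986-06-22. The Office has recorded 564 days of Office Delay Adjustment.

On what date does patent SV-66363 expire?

Base term: filing date + 25 years → 22 June 2011.
Office Delay Adjustment: +564 days → 6 January 2013.

2013-01-06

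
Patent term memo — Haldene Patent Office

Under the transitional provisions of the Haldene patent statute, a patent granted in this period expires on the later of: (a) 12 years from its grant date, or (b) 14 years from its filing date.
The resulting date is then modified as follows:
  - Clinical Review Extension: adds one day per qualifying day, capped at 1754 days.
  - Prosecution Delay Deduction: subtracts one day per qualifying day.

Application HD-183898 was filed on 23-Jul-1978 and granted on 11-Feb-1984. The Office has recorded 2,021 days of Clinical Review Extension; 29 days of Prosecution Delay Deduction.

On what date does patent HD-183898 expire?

(a) grant + 12 years → 11 February 1996.
(b) filing + 14 years → 23 July 1992.
Later of the two: 11 February 1996.
Clinical Review Extension: 2021 days claimed exceeds the 1754-day cap, so +1754 days → 30 November 2000.
Prosecution Delay Deduction: −29 days → 1 November 2000.

2000-11-01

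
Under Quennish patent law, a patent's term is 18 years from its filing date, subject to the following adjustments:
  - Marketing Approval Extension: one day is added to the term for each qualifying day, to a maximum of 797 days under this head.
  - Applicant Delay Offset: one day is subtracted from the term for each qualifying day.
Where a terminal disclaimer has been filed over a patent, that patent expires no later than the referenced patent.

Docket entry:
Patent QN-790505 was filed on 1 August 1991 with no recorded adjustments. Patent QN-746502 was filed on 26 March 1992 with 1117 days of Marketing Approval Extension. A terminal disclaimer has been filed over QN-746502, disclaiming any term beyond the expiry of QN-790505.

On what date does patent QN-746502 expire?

Natural term of QN-746502:
  Base: filing + 18 years → 26 March 2010.
  Marketing Approval Extension: 1117 days claimed exceeds the 797-day cap, so +797 days → 31 May 2012.
Expiry of referenced patent QN-790505:
  Base: filing + 18 years → 1 August 2009.
Terminal disclaimer: QN-746502 expires on the earlier of 31 May 2012 and 1 August 2009.

2009-08-01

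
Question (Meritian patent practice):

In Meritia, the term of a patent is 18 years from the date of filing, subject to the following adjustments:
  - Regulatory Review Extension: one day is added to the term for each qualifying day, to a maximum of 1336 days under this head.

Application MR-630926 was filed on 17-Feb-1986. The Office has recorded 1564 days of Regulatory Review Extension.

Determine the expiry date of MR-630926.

2007-10-15

Base term: filing date + 18 years → 17 February 2004.
Regulatory Review Extension: 1564 days claimed exceeds the 1336-day cap, so +1336 days → 15 October 2007.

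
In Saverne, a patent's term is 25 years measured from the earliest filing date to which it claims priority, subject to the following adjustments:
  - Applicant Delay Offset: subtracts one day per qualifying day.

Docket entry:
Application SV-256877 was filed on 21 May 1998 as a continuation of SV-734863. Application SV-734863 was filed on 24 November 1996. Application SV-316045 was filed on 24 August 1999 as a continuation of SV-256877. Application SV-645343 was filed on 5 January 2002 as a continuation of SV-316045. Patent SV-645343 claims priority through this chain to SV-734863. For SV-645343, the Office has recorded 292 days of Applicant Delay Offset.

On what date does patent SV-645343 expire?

2021-02-05

Earliest priority filing: 24 November 1996.
Base term: 24 November 1996 + 25 years → 24 November 2021.
Applicant Delay Offset: −292 days → 5 February 2021.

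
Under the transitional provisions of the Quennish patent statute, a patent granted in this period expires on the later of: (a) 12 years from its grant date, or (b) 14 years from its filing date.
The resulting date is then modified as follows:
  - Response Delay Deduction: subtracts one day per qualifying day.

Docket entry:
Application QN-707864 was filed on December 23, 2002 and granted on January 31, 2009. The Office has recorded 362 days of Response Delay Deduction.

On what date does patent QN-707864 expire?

2020-02-04

(a) grant + 12 years → 31 January 2021.
(b) filing + 14 years → 23 December 2016.
Later of the two: 31 January 2021.
Response Delay Deduction: −362 days → 4 February 2020.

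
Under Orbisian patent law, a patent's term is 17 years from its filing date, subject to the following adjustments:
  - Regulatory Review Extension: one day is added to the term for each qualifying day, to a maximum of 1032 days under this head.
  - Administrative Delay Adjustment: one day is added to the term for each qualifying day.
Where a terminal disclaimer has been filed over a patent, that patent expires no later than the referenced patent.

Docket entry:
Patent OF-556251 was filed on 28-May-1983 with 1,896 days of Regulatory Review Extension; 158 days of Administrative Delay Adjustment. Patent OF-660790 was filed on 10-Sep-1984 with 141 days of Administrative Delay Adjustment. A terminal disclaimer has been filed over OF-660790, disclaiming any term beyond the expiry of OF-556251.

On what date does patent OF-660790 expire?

Natural term of OF-660790:
  Base: filing + 17 years → 10 September 2001.
  Administrative Delay Adjustment: +141 days → 29 January 2002.
Expiry of referenced patent OF-556251:
  Base: filing + 17 years → 28 May 2000.
  Regulatory Review Extension: 1896 days claimed exceeds the 1032-day cap, so +1032 days → 26 March 2003.
  Administrative Delay Adjustment: +158 days → 31 August 2003.
Terminal disclaimer: OF-660790 expires on the earlier of 29 January 2002 and 31 August 2003.

January 29, 2002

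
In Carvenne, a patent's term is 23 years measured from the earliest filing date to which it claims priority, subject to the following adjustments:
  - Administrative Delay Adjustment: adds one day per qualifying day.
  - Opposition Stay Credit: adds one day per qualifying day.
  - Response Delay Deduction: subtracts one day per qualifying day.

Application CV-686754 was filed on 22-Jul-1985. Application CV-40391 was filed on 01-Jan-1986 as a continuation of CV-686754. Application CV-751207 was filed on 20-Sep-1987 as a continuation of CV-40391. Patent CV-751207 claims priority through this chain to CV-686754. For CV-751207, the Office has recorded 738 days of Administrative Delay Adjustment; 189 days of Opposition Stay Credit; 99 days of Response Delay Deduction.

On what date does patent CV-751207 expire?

2010-10-28

Earliest priority filing: 22 July 1985.
Base term: 22 July 1985 + 23 years → 22 July 2008.
Administrative Delay Adjustment: +738 days → 30 July 2010.
Opposition Stay Credit: +189 days → 4 February 2011.
Response Delay Deduction: −99 days → 28 October 2010.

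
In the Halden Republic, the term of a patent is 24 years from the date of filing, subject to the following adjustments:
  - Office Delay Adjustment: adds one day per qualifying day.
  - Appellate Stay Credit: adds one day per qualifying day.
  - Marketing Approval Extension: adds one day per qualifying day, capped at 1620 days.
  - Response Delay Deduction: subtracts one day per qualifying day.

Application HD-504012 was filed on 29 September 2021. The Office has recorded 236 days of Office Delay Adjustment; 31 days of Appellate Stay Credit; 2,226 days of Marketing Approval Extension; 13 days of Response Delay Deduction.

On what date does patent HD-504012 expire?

November 16, 2050

Base term: filing date + 24 years → 29 September 2045.
Office Delay Adjustment: +236 days → 23 May 2046.
Appellate Stay Credit: +31 days → 23 June 2046.
Marketing Approval Extension: 2226 days claimed exceeds the 1620-day cap, so +1620 days → 29 November 2050.
Response Delay Deduction: −13 days → 16 November 2050.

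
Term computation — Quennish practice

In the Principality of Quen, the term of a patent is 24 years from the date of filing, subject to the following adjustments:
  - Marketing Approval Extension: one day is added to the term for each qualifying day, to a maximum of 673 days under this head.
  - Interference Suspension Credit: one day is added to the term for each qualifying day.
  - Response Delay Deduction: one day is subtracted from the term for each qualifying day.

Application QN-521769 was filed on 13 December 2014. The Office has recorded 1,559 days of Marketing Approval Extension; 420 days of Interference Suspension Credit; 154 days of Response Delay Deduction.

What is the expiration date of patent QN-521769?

Base term: filing date + 24 years → 13 December 2038.
Marketing Approval Extension: 1559 days claimed exceeds the 673-day cap, so +673 days → 16 October 2040.
Interference Suspension Credit: +420 days → 10 December 2041.
Response Delay Deduction: −154 days → 9 July 2041.

2041-07-09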